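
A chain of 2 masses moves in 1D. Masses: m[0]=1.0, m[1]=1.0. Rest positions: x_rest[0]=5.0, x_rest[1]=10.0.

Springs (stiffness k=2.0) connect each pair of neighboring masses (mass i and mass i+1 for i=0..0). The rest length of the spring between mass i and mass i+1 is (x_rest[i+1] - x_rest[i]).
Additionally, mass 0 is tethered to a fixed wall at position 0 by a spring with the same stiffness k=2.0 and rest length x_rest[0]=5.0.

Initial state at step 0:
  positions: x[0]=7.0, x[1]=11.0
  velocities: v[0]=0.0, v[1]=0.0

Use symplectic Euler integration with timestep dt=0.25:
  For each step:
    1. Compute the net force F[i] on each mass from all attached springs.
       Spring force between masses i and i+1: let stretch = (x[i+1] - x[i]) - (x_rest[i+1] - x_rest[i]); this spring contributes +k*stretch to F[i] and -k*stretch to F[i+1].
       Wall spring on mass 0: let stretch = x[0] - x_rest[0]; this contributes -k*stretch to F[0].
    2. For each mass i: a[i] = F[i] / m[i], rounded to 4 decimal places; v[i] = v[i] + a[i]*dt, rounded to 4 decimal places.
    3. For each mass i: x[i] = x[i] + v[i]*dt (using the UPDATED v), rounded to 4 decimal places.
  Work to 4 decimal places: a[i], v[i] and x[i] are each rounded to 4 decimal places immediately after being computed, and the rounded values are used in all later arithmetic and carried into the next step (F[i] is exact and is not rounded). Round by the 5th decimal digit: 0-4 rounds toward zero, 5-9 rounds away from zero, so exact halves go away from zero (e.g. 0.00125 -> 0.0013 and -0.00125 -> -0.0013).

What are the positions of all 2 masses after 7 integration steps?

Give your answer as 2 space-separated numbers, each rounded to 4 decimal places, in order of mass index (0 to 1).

Step 0: x=[7.0000 11.0000] v=[0.0000 0.0000]
Step 1: x=[6.6250 11.1250] v=[-1.5000 0.5000]
Step 2: x=[5.9844 11.3125] v=[-2.5625 0.7500]
Step 3: x=[5.2617 11.4590] v=[-2.8907 0.5860]
Step 4: x=[4.6560 11.4558] v=[-2.4229 -0.0127]
Step 5: x=[4.3183 11.2277] v=[-1.3510 -0.9126]
Step 6: x=[4.3044 10.7609] v=[-0.0555 -1.8673]
Step 7: x=[4.5596 10.1120] v=[1.0206 -2.5956]

Answer: 4.5596 10.1120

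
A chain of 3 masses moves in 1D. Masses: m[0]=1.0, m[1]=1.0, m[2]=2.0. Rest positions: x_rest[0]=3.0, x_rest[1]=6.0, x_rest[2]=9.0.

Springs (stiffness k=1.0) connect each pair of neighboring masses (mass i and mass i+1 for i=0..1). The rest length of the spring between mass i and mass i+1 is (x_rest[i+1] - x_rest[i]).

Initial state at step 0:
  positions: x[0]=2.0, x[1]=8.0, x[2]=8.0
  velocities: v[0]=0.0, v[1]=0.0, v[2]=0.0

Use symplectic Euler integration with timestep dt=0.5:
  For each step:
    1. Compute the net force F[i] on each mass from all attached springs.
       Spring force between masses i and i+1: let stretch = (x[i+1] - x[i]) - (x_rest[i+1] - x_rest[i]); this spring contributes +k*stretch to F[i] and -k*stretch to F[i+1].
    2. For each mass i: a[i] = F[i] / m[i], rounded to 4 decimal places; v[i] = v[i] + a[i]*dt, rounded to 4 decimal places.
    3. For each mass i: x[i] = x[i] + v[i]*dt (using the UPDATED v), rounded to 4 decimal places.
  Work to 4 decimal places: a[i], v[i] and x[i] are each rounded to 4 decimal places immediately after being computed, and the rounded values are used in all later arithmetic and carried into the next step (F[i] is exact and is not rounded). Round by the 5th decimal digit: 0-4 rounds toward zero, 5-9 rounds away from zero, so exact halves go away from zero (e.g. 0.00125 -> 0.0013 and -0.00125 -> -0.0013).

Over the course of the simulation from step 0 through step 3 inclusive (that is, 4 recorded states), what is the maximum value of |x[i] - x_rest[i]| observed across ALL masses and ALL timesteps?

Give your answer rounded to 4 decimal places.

Answer: 2.5585

Derivation:
Step 0: x=[2.0000 8.0000 8.0000] v=[0.0000 0.0000 0.0000]
Step 1: x=[2.7500 6.5000 8.3750] v=[1.5000 -3.0000 0.7500]
Step 2: x=[3.6875 4.5313 8.8907] v=[1.8750 -3.9375 1.0313]
Step 3: x=[4.0860 3.4415 9.2365] v=[0.7969 -2.1797 0.6915]
Max displacement = 2.5585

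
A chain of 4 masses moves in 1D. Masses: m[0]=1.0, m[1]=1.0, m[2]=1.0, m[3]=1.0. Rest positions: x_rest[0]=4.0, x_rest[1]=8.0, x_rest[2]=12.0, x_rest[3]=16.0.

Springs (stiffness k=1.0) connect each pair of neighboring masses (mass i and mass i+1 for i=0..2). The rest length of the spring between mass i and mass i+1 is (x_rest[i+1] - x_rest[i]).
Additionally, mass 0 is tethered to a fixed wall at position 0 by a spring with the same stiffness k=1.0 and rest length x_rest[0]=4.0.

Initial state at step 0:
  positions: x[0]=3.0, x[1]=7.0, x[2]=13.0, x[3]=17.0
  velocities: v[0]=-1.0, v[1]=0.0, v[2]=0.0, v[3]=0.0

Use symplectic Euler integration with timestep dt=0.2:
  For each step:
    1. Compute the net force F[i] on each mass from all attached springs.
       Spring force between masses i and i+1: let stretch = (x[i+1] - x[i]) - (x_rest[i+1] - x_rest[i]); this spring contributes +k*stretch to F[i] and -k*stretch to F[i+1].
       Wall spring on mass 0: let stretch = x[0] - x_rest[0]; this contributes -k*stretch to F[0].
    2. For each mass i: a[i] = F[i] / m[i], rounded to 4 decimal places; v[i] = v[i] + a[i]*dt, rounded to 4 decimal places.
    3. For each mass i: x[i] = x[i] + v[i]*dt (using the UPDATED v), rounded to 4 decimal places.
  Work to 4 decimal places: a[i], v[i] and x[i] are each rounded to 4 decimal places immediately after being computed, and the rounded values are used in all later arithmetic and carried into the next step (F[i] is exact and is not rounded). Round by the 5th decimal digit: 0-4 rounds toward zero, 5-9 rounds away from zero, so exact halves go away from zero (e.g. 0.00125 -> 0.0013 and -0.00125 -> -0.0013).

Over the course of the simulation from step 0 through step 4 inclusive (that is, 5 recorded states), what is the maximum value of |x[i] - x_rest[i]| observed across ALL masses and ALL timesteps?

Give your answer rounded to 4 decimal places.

Step 0: x=[3.0000 7.0000 13.0000 17.0000] v=[-1.0000 0.0000 0.0000 0.0000]
Step 1: x=[2.8400 7.0800 12.9200 17.0000] v=[-0.8000 0.4000 -0.4000 0.0000]
Step 2: x=[2.7360 7.2240 12.7696 16.9968] v=[-0.5200 0.7200 -0.7520 -0.0160]
Step 3: x=[2.7021 7.4103 12.5665 16.9845] v=[-0.1696 0.9315 -1.0157 -0.0614]
Step 4: x=[2.7484 7.6145 12.3338 16.9555] v=[0.2316 1.0211 -1.1633 -0.1450]
Max displacement = 1.2979

Answer: 1.2979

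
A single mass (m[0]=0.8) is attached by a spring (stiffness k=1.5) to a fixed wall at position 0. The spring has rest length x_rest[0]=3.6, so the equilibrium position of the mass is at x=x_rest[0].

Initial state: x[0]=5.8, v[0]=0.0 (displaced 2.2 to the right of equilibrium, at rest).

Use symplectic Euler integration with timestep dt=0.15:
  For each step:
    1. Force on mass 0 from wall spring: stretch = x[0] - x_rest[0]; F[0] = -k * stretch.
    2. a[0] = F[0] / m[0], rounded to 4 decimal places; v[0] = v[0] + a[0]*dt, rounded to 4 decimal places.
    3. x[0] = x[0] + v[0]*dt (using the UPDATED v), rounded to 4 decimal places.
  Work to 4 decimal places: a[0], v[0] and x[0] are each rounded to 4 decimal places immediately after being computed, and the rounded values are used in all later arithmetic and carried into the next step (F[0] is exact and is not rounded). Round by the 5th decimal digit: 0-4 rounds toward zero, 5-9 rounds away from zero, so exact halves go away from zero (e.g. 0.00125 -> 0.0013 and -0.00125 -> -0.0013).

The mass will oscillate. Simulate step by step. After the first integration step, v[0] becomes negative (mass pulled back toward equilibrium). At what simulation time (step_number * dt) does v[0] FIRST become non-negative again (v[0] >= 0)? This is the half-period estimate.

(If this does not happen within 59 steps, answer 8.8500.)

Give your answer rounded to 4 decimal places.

Answer: 2.4000

Derivation:
Step 0: x=[5.8000] v=[0.0000]
Step 1: x=[5.7072] v=[-0.6188]
Step 2: x=[5.5255] v=[-1.2115]
Step 3: x=[5.2626] v=[-1.7530]
Step 4: x=[4.9295] v=[-2.2206]
Step 5: x=[4.5403] v=[-2.5945]
Step 6: x=[4.1115] v=[-2.8590]
Step 7: x=[3.6611] v=[-3.0029]
Step 8: x=[3.2081] v=[-3.0201]
Step 9: x=[2.7716] v=[-2.9099]
Step 10: x=[2.3701] v=[-2.6769]
Step 11: x=[2.0205] v=[-2.3310]
Step 12: x=[1.7375] v=[-1.8868]
Step 13: x=[1.5331] v=[-1.3630]
Step 14: x=[1.4158] v=[-0.7817]
Step 15: x=[1.3907] v=[-0.1674]
Step 16: x=[1.4588] v=[0.4540]
First v>=0 after going negative at step 16, time=2.4000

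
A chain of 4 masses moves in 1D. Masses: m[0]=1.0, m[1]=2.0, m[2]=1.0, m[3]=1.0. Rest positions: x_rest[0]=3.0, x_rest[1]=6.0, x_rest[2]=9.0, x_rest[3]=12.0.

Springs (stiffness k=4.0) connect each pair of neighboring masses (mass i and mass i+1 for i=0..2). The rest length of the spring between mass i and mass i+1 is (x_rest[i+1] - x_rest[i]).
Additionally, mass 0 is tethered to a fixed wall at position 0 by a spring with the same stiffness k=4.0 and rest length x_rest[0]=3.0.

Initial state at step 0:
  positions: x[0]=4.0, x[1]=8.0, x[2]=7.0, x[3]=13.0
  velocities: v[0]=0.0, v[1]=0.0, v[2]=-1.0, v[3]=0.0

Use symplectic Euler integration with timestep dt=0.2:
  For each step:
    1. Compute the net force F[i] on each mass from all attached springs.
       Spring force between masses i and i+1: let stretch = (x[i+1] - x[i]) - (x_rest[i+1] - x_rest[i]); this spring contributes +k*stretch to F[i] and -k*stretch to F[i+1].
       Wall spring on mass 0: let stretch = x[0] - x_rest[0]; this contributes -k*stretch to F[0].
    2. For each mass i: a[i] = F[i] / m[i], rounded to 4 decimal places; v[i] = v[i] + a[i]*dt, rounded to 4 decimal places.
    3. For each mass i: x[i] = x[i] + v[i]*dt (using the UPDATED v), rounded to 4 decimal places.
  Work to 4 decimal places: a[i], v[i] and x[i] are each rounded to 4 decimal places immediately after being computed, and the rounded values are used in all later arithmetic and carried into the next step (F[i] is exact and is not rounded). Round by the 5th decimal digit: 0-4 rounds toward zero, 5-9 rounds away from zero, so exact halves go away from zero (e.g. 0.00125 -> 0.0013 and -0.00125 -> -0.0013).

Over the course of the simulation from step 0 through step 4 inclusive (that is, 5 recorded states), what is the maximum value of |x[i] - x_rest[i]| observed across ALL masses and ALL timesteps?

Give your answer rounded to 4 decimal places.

Step 0: x=[4.0000 8.0000 7.0000 13.0000] v=[0.0000 0.0000 -1.0000 0.0000]
Step 1: x=[4.0000 7.6000 7.9200 12.5200] v=[0.0000 -2.0000 4.6000 -2.4000]
Step 2: x=[3.9360 6.9376 9.5248 11.7840] v=[-0.3200 -3.3120 8.0240 -3.6800]
Step 3: x=[3.7225 6.2420 11.0771 11.1665] v=[-1.0675 -3.4778 7.7616 -3.0874]
Step 4: x=[3.3165 5.7317 11.8701 11.0147] v=[-2.0299 -2.5516 3.9650 -0.7589]
Max displacement = 2.8701

Answer: 2.8701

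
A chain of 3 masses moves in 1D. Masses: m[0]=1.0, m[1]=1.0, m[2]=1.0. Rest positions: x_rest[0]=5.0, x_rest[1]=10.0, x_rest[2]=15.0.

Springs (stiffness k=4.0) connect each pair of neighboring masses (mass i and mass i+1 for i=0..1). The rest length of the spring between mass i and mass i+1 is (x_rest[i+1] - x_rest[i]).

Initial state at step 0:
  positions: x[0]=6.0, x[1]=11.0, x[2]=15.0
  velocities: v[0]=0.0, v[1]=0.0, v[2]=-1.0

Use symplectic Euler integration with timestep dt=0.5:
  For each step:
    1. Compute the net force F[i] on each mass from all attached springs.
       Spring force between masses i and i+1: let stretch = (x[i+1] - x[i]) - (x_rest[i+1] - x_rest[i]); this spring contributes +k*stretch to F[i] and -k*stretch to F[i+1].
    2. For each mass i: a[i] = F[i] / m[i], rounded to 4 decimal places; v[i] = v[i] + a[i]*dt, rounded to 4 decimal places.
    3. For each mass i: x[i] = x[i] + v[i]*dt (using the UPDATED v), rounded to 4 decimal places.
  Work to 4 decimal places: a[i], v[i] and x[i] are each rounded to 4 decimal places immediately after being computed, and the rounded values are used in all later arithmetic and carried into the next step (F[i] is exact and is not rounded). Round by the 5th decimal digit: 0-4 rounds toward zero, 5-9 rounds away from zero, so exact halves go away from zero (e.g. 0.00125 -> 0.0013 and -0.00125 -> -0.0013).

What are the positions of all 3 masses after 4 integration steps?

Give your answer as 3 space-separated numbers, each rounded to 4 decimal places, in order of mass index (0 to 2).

Answer: 5.0000 9.5000 15.5000

Derivation:
Step 0: x=[6.0000 11.0000 15.0000] v=[0.0000 0.0000 -1.0000]
Step 1: x=[6.0000 10.0000 15.5000] v=[0.0000 -2.0000 1.0000]
Step 2: x=[5.0000 10.5000 15.5000] v=[-2.0000 1.0000 0.0000]
Step 3: x=[4.5000 10.5000 15.5000] v=[-1.0000 0.0000 0.0000]
Step 4: x=[5.0000 9.5000 15.5000] v=[1.0000 -2.0000 0.0000]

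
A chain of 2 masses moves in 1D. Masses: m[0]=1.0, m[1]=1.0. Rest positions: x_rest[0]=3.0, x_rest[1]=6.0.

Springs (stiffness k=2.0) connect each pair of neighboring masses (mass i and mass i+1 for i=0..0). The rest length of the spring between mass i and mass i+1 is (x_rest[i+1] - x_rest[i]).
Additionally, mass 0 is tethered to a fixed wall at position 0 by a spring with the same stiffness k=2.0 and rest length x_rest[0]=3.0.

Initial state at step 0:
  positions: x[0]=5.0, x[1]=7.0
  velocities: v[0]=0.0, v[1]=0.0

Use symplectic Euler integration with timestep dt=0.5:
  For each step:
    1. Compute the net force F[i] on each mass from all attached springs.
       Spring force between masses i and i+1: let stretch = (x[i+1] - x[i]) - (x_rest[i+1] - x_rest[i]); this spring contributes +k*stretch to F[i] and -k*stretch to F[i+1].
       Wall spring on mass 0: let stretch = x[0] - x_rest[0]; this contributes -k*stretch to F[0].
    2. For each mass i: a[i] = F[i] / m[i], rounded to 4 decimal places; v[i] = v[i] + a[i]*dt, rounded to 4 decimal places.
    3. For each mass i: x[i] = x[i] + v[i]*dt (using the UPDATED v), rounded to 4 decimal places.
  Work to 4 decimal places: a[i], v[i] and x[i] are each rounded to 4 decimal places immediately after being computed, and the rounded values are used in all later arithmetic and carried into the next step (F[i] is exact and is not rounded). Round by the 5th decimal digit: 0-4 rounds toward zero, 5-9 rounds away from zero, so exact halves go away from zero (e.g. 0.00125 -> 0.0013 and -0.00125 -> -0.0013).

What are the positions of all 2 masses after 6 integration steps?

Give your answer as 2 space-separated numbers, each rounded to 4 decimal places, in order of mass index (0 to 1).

Step 0: x=[5.0000 7.0000] v=[0.0000 0.0000]
Step 1: x=[3.5000 7.5000] v=[-3.0000 1.0000]
Step 2: x=[2.2500 7.5000] v=[-2.5000 0.0000]
Step 3: x=[2.5000 6.3750] v=[0.5000 -2.2500]
Step 4: x=[3.4375 4.8125] v=[1.8750 -3.1250]
Step 5: x=[3.3438 4.0625] v=[-0.1875 -1.5000]
Step 6: x=[1.9375 4.4532] v=[-2.8126 0.7813]

Answer: 1.9375 4.4532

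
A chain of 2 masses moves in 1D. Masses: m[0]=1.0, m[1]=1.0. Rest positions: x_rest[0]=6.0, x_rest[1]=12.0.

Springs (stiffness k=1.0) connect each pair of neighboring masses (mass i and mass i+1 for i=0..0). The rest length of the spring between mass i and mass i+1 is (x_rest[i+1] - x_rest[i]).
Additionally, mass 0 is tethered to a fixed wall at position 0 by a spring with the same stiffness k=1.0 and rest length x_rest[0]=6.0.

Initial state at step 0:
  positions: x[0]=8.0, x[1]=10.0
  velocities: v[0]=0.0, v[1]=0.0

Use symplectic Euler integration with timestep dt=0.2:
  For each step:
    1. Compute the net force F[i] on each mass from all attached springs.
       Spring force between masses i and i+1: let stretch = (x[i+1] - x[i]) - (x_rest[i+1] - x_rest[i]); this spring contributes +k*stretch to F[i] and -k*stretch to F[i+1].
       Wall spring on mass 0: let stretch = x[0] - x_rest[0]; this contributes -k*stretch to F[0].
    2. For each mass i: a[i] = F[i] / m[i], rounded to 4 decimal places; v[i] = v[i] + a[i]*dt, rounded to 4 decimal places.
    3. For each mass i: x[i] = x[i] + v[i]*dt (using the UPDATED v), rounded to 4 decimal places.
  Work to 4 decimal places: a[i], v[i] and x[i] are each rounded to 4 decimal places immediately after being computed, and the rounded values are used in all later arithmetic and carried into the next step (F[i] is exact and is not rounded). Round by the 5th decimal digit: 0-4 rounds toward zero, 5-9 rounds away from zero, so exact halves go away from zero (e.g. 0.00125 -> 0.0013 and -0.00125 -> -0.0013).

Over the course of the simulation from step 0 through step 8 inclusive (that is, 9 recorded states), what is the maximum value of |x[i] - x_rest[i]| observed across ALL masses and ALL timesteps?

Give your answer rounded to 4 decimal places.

Step 0: x=[8.0000 10.0000] v=[0.0000 0.0000]
Step 1: x=[7.7600 10.1600] v=[-1.2000 0.8000]
Step 2: x=[7.3056 10.4640] v=[-2.2720 1.5200]
Step 3: x=[6.6853 10.8817] v=[-3.1014 2.0883]
Step 4: x=[5.9655 11.3715] v=[-3.5992 2.4490]
Step 5: x=[5.2233 11.8851] v=[-3.7111 2.5678]
Step 6: x=[4.5386 12.3722] v=[-3.4234 2.4354]
Step 7: x=[3.9857 12.7859] v=[-2.7644 2.0687]
Step 8: x=[3.6254 13.0876] v=[-1.8015 1.5087]
Max displacement = 2.3746

Answer: 2.3746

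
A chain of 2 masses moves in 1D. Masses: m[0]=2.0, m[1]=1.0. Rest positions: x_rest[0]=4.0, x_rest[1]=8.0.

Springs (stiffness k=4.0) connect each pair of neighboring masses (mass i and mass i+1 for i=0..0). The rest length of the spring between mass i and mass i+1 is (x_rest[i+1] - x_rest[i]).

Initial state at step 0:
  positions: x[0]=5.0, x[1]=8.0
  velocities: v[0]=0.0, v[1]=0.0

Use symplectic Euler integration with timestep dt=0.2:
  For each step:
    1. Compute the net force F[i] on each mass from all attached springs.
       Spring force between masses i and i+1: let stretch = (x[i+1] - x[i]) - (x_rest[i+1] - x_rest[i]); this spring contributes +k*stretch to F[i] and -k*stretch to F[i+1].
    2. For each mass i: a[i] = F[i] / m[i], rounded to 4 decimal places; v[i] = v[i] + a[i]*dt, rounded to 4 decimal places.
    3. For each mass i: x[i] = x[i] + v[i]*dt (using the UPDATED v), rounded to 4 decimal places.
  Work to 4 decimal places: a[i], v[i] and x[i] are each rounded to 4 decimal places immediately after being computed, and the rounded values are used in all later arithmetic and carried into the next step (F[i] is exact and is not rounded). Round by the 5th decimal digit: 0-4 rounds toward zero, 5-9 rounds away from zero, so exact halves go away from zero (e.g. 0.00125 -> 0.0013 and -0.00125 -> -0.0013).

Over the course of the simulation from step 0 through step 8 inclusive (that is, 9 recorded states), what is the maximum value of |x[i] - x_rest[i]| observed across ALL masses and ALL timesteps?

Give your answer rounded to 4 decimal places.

Answer: 1.3524

Derivation:
Step 0: x=[5.0000 8.0000] v=[0.0000 0.0000]
Step 1: x=[4.9200 8.1600] v=[-0.4000 0.8000]
Step 2: x=[4.7792 8.4416] v=[-0.7040 1.4080]
Step 3: x=[4.6114 8.7772] v=[-0.8390 1.6781]
Step 4: x=[4.4569 9.0863] v=[-0.7727 1.5455]
Step 5: x=[4.3527 9.2947] v=[-0.5209 1.0420]
Step 6: x=[4.3239 9.3524] v=[-0.1441 0.2884]
Step 7: x=[4.3774 9.2455] v=[0.2673 -0.5344]
Step 8: x=[4.5003 8.9997] v=[0.6145 -1.2289]
Max displacement = 1.3524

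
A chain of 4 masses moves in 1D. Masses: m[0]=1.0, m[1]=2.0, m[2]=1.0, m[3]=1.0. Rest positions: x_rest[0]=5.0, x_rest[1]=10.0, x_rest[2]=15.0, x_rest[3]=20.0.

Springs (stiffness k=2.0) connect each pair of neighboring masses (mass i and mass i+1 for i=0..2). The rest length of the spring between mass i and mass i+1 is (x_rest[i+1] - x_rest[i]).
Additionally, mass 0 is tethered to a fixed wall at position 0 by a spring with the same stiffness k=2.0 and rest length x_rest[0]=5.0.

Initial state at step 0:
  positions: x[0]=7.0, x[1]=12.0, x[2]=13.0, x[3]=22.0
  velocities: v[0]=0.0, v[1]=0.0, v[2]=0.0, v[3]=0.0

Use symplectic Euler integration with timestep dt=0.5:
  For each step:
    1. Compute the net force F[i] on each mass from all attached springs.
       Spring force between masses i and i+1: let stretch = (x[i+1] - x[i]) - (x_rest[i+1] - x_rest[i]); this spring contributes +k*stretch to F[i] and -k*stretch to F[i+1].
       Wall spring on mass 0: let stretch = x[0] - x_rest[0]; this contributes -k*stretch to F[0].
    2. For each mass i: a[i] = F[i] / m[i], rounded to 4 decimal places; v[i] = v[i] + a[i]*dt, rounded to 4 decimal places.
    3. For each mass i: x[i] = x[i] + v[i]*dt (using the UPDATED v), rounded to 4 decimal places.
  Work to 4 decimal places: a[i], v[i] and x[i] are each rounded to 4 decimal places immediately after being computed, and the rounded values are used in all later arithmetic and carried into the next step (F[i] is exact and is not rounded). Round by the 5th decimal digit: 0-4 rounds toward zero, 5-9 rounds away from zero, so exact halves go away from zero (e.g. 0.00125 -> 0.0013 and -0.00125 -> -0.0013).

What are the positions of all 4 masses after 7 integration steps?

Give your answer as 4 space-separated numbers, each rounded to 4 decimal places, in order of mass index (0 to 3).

Answer: 4.9805 9.1681 17.8946 18.1329

Derivation:
Step 0: x=[7.0000 12.0000 13.0000 22.0000] v=[0.0000 0.0000 0.0000 0.0000]
Step 1: x=[6.0000 11.0000 17.0000 20.0000] v=[-2.0000 -2.0000 8.0000 -4.0000]
Step 2: x=[4.5000 10.2500 19.5000 19.0000] v=[-3.0000 -1.5000 5.0000 -2.0000]
Step 3: x=[3.6250 10.3750 17.1250 20.7500] v=[-1.7500 0.2500 -4.7500 3.5000]
Step 4: x=[4.3125 10.5000 13.1875 23.1875] v=[1.3750 0.2500 -7.8750 4.8750]
Step 5: x=[5.9375 9.7500 12.9063 23.1250] v=[3.2500 -1.5000 -0.5625 -0.1250]
Step 6: x=[6.5000 8.8360 16.1563 20.4532] v=[1.1250 -1.8281 6.4999 -5.3437]
Step 7: x=[4.9805 9.1681 17.8946 18.1329] v=[-3.0390 0.6641 3.4765 -4.6406]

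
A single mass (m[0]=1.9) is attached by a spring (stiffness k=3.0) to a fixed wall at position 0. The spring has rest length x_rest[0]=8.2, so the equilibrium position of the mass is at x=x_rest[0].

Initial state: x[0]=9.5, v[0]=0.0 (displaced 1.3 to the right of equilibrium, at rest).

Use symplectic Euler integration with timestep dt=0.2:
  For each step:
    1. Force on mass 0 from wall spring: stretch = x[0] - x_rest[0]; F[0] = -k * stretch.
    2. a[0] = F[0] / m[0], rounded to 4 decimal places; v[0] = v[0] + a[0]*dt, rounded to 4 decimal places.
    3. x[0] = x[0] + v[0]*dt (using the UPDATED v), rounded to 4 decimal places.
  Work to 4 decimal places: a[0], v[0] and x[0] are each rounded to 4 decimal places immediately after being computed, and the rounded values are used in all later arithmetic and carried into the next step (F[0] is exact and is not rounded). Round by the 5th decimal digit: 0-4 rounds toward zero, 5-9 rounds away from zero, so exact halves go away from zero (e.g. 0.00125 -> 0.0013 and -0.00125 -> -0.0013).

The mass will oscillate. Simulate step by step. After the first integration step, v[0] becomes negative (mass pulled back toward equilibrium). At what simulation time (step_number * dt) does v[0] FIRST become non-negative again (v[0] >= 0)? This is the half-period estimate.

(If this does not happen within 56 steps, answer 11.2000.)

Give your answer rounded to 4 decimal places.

Answer: 2.6000

Derivation:
Step 0: x=[9.5000] v=[0.0000]
Step 1: x=[9.4179] v=[-0.4105]
Step 2: x=[9.2589] v=[-0.7951]
Step 3: x=[9.0330] v=[-1.1295]
Step 4: x=[8.7545] v=[-1.3926]
Step 5: x=[8.4410] v=[-1.5677]
Step 6: x=[8.1122] v=[-1.6438]
Step 7: x=[7.7890] v=[-1.6161]
Step 8: x=[7.4917] v=[-1.4863]
Step 9: x=[7.2392] v=[-1.2626]
Step 10: x=[7.0474] v=[-0.9592]
Step 11: x=[6.9284] v=[-0.5952]
Step 12: x=[6.8897] v=[-0.1936]
Step 13: x=[6.9337] v=[0.2202]
First v>=0 after going negative at step 13, time=2.6000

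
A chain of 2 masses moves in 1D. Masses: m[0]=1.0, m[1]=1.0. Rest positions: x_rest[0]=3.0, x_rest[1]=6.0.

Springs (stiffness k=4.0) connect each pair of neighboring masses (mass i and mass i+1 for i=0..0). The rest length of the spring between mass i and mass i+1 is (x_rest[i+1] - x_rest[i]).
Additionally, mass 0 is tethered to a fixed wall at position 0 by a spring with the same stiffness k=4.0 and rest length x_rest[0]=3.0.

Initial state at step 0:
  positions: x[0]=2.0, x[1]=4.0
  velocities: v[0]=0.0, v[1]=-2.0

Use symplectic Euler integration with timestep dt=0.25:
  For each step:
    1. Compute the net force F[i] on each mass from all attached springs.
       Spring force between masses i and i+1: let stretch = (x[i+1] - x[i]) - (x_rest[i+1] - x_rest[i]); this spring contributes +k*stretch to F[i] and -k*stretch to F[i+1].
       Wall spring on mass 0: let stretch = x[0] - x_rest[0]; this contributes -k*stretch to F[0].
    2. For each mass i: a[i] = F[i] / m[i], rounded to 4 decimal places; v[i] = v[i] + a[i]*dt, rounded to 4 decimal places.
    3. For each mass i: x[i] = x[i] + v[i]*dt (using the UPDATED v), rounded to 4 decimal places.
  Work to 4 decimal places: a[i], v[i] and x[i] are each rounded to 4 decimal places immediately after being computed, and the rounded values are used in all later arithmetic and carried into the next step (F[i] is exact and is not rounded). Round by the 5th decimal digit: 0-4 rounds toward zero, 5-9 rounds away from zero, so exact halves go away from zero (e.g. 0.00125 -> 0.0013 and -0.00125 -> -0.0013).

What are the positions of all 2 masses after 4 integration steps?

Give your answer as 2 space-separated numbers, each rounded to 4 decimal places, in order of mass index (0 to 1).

Step 0: x=[2.0000 4.0000] v=[0.0000 -2.0000]
Step 1: x=[2.0000 3.7500] v=[0.0000 -1.0000]
Step 2: x=[1.9375 3.8125] v=[-0.2500 0.2500]
Step 3: x=[1.8594 4.1563] v=[-0.3125 1.3750]
Step 4: x=[1.8907 4.6758] v=[0.1250 2.0781]

Answer: 1.8907 4.6758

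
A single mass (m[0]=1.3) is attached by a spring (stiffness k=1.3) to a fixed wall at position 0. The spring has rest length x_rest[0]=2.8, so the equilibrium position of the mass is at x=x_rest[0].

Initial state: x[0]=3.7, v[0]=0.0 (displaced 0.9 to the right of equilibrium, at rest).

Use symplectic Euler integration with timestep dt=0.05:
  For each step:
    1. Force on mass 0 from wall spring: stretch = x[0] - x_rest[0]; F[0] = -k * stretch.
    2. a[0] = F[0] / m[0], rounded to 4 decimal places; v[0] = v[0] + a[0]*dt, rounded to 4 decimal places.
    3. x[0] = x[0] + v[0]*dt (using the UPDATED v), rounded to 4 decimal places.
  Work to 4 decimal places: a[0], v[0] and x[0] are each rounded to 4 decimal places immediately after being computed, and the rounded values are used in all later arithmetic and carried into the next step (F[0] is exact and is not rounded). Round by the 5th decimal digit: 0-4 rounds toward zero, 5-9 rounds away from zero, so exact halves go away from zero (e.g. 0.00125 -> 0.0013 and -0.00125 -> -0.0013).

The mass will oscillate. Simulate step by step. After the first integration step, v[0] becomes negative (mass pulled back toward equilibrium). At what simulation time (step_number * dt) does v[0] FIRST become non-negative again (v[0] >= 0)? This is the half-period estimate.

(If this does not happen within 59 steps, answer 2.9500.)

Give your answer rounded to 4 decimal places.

Answer: 2.9500

Derivation:
Step 0: x=[3.7000] v=[0.0000]
Step 1: x=[3.6978] v=[-0.0450]
Step 2: x=[3.6933] v=[-0.0899]
Step 3: x=[3.6866] v=[-0.1346]
Step 4: x=[3.6777] v=[-0.1789]
Step 5: x=[3.6666] v=[-0.2228]
Step 6: x=[3.6533] v=[-0.2661]
Step 7: x=[3.6379] v=[-0.3088]
Step 8: x=[3.6204] v=[-0.3507]
Step 9: x=[3.6008] v=[-0.3917]
Step 10: x=[3.5792] v=[-0.4317]
Step 11: x=[3.5557] v=[-0.4707]
Step 12: x=[3.5303] v=[-0.5085]
Step 13: x=[3.5031] v=[-0.5450]
Step 14: x=[3.4741] v=[-0.5802]
Step 15: x=[3.4434] v=[-0.6139]
Step 16: x=[3.4111] v=[-0.6461]
Step 17: x=[3.3773] v=[-0.6767]
Step 18: x=[3.3420] v=[-0.7056]
Step 19: x=[3.3054] v=[-0.7327]
Step 20: x=[3.2675] v=[-0.7580]
Step 21: x=[3.2284] v=[-0.7814]
Step 22: x=[3.1883] v=[-0.8028]
Step 23: x=[3.1472] v=[-0.8222]
Step 24: x=[3.1052] v=[-0.8396]
Step 25: x=[3.0625] v=[-0.8549]
Step 26: x=[3.0191] v=[-0.8680]
Step 27: x=[2.9752] v=[-0.8790]
Step 28: x=[2.9308] v=[-0.8878]
Step 29: x=[2.8861] v=[-0.8943]
Step 30: x=[2.8412] v=[-0.8986]
Step 31: x=[2.7962] v=[-0.9007]
Step 32: x=[2.7512] v=[-0.9005]
Step 33: x=[2.7063] v=[-0.8981]
Step 34: x=[2.6616] v=[-0.8934]
Step 35: x=[2.6173] v=[-0.8865]
Step 36: x=[2.5734] v=[-0.8774]
Step 37: x=[2.5301] v=[-0.8661]
Step 38: x=[2.4875] v=[-0.8526]
Step 39: x=[2.4457] v=[-0.8370]
Step 40: x=[2.4047] v=[-0.8193]
Step 41: x=[2.3647] v=[-0.7995]
Step 42: x=[2.3258] v=[-0.7777]
Step 43: x=[2.2881] v=[-0.7540]
Step 44: x=[2.2517] v=[-0.7284]
Step 45: x=[2.2167] v=[-0.7010]
Step 46: x=[2.1831] v=[-0.6718]
Step 47: x=[2.1511] v=[-0.6410]
Step 48: x=[2.1207] v=[-0.6086]
Step 49: x=[2.0920] v=[-0.5746]
Step 50: x=[2.0650] v=[-0.5392]
Step 51: x=[2.0399] v=[-0.5025]
Step 52: x=[2.0167] v=[-0.4645]
Step 53: x=[1.9954] v=[-0.4253]
Step 54: x=[1.9761] v=[-0.3851]
Step 55: x=[1.9589] v=[-0.3439]
Step 56: x=[1.9438] v=[-0.3018]
Step 57: x=[1.9309] v=[-0.2590]
Step 58: x=[1.9201] v=[-0.2155]
Step 59: x=[1.9115] v=[-0.1715]
v[0] did not become non-negative within 59 steps; using fallback time=2.9500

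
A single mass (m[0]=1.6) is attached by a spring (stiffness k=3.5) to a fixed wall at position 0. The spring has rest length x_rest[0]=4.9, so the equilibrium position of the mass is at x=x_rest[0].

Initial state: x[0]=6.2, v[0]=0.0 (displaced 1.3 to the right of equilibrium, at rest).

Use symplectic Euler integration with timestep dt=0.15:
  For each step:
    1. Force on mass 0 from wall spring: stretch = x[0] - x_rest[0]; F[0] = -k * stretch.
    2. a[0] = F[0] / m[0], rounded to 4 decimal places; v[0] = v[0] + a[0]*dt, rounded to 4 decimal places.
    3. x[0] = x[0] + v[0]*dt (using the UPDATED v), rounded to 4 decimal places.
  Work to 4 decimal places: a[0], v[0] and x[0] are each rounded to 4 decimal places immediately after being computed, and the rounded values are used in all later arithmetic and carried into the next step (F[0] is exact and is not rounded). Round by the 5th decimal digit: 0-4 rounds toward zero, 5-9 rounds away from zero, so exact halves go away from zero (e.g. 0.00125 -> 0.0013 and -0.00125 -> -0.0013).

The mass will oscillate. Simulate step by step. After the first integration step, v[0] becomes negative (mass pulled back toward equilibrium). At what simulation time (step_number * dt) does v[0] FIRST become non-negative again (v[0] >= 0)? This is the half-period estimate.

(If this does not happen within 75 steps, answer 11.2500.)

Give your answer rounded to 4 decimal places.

Step 0: x=[6.2000] v=[0.0000]
Step 1: x=[6.1360] v=[-0.4266]
Step 2: x=[6.0112] v=[-0.8322]
Step 3: x=[5.8317] v=[-1.1968]
Step 4: x=[5.6063] v=[-1.5025]
Step 5: x=[5.3462] v=[-1.7343]
Step 6: x=[5.0641] v=[-1.8807]
Step 7: x=[4.7739] v=[-1.9346]
Step 8: x=[4.4899] v=[-1.8932]
Step 9: x=[4.2261] v=[-1.7586]
Step 10: x=[3.9955] v=[-1.5375]
Step 11: x=[3.8094] v=[-1.2407]
Step 12: x=[3.6770] v=[-0.8828]
Step 13: x=[3.6048] v=[-0.4815]
Step 14: x=[3.5963] v=[-0.0565]
Step 15: x=[3.6520] v=[0.3713]
First v>=0 after going negative at step 15, time=2.2500

Answer: 2.2500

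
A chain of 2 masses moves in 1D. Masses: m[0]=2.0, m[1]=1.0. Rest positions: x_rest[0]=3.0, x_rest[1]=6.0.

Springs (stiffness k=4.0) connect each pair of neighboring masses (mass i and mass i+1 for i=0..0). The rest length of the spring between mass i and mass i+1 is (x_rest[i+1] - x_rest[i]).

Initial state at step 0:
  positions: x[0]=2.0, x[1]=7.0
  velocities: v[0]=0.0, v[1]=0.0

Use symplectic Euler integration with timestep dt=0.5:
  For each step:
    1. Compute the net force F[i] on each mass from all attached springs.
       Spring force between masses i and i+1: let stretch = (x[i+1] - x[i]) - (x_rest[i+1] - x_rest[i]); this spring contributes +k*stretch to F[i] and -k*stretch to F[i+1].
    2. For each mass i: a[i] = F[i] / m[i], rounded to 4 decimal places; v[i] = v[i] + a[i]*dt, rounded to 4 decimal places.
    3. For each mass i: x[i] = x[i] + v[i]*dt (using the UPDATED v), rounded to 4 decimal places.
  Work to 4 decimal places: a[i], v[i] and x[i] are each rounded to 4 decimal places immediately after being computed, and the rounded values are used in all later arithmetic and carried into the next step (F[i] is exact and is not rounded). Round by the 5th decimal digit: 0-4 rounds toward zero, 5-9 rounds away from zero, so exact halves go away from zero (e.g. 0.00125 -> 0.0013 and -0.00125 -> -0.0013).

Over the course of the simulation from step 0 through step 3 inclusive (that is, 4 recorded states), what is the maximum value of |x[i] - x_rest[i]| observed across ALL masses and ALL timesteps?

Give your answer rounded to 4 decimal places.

Answer: 2.0000

Derivation:
Step 0: x=[2.0000 7.0000] v=[0.0000 0.0000]
Step 1: x=[3.0000 5.0000] v=[2.0000 -4.0000]
Step 2: x=[3.5000 4.0000] v=[1.0000 -2.0000]
Step 3: x=[2.7500 5.5000] v=[-1.5000 3.0000]
Max displacement = 2.0000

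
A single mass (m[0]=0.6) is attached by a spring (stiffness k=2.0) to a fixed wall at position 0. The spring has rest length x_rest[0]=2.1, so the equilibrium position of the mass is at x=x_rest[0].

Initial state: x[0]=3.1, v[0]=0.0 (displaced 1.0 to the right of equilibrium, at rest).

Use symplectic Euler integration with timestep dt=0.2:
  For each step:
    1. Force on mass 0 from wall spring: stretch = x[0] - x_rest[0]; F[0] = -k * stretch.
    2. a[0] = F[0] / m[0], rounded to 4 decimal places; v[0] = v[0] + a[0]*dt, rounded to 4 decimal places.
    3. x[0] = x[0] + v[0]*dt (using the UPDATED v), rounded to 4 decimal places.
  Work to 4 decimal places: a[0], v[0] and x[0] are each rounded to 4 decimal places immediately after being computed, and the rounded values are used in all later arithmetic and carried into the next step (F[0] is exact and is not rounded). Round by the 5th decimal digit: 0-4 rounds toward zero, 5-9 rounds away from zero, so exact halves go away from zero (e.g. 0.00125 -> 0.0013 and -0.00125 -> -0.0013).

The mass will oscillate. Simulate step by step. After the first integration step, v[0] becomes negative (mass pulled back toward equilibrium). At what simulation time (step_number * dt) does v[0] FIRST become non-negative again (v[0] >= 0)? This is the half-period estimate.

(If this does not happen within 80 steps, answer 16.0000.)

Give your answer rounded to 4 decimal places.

Answer: 1.8000

Derivation:
Step 0: x=[3.1000] v=[0.0000]
Step 1: x=[2.9667] v=[-0.6667]
Step 2: x=[2.7178] v=[-1.2445]
Step 3: x=[2.3865] v=[-1.6564]
Step 4: x=[2.0170] v=[-1.8474]
Step 5: x=[1.6586] v=[-1.7921]
Step 6: x=[1.3590] v=[-1.4978]
Step 7: x=[1.1582] v=[-1.0038]
Step 8: x=[1.0830] v=[-0.3759]
Step 9: x=[1.1434] v=[0.3021]
First v>=0 after going negative at step 9, time=1.8000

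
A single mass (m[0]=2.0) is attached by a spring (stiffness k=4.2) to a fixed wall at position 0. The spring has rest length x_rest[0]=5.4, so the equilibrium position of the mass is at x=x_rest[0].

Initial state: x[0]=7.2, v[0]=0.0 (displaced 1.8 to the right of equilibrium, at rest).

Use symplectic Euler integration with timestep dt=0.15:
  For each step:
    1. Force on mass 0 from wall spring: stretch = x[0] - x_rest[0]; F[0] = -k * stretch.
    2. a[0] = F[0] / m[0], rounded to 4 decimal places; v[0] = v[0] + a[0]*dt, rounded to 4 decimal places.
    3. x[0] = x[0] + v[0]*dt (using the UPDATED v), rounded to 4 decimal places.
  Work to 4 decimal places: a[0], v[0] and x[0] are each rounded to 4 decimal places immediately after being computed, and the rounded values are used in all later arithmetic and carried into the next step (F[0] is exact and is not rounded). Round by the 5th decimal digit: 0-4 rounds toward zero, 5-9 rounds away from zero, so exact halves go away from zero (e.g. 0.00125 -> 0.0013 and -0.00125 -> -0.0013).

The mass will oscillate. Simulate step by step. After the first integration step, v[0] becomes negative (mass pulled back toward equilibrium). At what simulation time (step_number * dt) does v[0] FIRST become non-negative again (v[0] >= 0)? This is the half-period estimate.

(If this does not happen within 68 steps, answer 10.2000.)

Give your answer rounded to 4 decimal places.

Step 0: x=[7.2000] v=[0.0000]
Step 1: x=[7.1150] v=[-0.5670]
Step 2: x=[6.9489] v=[-1.1072]
Step 3: x=[6.7096] v=[-1.5951]
Step 4: x=[6.4085] v=[-2.0076]
Step 5: x=[6.0597] v=[-2.3253]
Step 6: x=[5.6797] v=[-2.5331]
Step 7: x=[5.2865] v=[-2.6212]
Step 8: x=[4.8987] v=[-2.5854]
Step 9: x=[4.5346] v=[-2.4275]
Step 10: x=[4.2114] v=[-2.1549]
Step 11: x=[3.9443] v=[-1.7805]
Step 12: x=[3.7460] v=[-1.3220]
Step 13: x=[3.6259] v=[-0.8010]
Step 14: x=[3.5896] v=[-0.2422]
Step 15: x=[3.6388] v=[0.3281]
First v>=0 after going negative at step 15, time=2.2500

Answer: 2.2500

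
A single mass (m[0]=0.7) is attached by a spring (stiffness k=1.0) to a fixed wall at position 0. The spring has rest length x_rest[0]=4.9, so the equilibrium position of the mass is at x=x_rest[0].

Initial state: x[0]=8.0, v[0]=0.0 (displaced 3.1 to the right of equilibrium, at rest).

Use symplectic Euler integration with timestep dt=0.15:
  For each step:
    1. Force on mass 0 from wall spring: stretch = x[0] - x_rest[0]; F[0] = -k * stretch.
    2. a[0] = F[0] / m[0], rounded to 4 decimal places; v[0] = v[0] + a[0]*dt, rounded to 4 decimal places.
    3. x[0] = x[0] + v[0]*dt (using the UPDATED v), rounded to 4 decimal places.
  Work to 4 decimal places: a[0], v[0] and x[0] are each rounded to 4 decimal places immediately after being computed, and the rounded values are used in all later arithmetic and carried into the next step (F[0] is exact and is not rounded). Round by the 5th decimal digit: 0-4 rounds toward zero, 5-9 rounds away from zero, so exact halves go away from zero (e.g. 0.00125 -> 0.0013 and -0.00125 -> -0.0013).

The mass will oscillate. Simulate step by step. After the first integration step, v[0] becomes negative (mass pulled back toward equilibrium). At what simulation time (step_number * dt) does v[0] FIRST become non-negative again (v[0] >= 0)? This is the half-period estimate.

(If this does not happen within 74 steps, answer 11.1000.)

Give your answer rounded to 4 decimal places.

Answer: 2.7000

Derivation:
Step 0: x=[8.0000] v=[0.0000]
Step 1: x=[7.9004] v=[-0.6643]
Step 2: x=[7.7043] v=[-1.3072]
Step 3: x=[7.4181] v=[-1.9081]
Step 4: x=[7.0509] v=[-2.4477]
Step 5: x=[6.6146] v=[-2.9086]
Step 6: x=[6.1232] v=[-3.2760]
Step 7: x=[5.5925] v=[-3.5381]
Step 8: x=[5.0395] v=[-3.6865]
Step 9: x=[4.4820] v=[-3.7164]
Step 10: x=[3.9380] v=[-3.6268]
Step 11: x=[3.4249] v=[-3.4207]
Step 12: x=[2.9592] v=[-3.1046]
Step 13: x=[2.5559] v=[-2.6887]
Step 14: x=[2.2279] v=[-2.1864]
Step 15: x=[1.9858] v=[-1.6138]
Step 16: x=[1.8374] v=[-0.9893]
Step 17: x=[1.7875] v=[-0.3330]
Step 18: x=[1.8376] v=[0.3340]
First v>=0 after going negative at step 18, time=2.7000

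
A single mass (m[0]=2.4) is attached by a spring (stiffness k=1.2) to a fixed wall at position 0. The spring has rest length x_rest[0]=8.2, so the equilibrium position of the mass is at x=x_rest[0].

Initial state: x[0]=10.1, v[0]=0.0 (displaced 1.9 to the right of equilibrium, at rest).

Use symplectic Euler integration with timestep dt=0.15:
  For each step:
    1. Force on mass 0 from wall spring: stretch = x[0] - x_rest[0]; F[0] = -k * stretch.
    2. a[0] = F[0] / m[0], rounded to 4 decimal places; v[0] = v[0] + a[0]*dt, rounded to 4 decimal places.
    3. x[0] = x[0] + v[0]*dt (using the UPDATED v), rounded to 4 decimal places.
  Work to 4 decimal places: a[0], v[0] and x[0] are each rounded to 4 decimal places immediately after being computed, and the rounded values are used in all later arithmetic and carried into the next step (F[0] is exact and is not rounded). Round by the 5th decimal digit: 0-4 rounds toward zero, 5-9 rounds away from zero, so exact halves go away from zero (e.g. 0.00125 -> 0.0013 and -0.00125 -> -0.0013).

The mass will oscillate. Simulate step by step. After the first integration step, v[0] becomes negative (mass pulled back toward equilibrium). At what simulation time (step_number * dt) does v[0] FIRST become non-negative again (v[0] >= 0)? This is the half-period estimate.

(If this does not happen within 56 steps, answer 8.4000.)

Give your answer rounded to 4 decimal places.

Answer: 4.5000

Derivation:
Step 0: x=[10.1000] v=[0.0000]
Step 1: x=[10.0786] v=[-0.1425]
Step 2: x=[10.0361] v=[-0.2834]
Step 3: x=[9.9729] v=[-0.4211]
Step 4: x=[9.8898] v=[-0.5541]
Step 5: x=[9.7877] v=[-0.6808]
Step 6: x=[9.6677] v=[-0.7999]
Step 7: x=[9.5312] v=[-0.9100]
Step 8: x=[9.3797] v=[-1.0098]
Step 9: x=[9.2150] v=[-1.0983]
Step 10: x=[9.0388] v=[-1.1744]
Step 11: x=[8.8532] v=[-1.2373]
Step 12: x=[8.6603] v=[-1.2863]
Step 13: x=[8.4622] v=[-1.3208]
Step 14: x=[8.2611] v=[-1.3405]
Step 15: x=[8.0593] v=[-1.3451]
Step 16: x=[7.8591] v=[-1.3345]
Step 17: x=[7.6628] v=[-1.3089]
Step 18: x=[7.4725] v=[-1.2686]
Step 19: x=[7.2904] v=[-1.2140]
Step 20: x=[7.1185] v=[-1.1458]
Step 21: x=[6.9588] v=[-1.0647]
Step 22: x=[6.8131] v=[-0.9716]
Step 23: x=[6.6830] v=[-0.8676]
Step 24: x=[6.5699] v=[-0.7538]
Step 25: x=[6.4752] v=[-0.6315]
Step 26: x=[6.3999] v=[-0.5021]
Step 27: x=[6.3448] v=[-0.3671]
Step 28: x=[6.3106] v=[-0.2280]
Step 29: x=[6.2977] v=[-0.0863]
Step 30: x=[6.3062] v=[0.0564]
First v>=0 after going negative at step 30, time=4.5000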